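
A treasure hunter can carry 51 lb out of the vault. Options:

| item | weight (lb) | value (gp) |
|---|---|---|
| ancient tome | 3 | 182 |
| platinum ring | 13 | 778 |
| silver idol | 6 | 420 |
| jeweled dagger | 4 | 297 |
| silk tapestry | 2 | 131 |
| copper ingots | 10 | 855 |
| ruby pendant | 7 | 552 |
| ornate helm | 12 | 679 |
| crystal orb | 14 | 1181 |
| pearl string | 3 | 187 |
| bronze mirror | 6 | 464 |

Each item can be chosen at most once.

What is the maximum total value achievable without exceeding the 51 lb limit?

3972

A density-first pass picks silver idol + jeweled dagger + silk tapestry + copper ingots + ruby pendant + crystal orb + bronze mirror — 3900 at 49 lb.
The 4 lb tied up in jeweled dagger is better spent on ancient tome + pearl string — total rises to 3972 (51 lb).
No other feasible combination exceeds 3972.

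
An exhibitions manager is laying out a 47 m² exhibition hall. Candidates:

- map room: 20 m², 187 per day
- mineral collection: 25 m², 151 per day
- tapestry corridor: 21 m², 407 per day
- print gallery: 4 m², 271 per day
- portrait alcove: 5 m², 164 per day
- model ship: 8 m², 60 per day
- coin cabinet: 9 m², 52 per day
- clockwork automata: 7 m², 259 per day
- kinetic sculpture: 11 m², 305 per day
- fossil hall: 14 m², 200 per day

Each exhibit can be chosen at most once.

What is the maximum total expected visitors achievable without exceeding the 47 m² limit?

1242

A density-first pass picks print gallery + portrait alcove + clockwork automata + kinetic sculpture + fossil hall — 1199 at 41 m².
Replace portrait alcove and fossil hall with tapestry corridor: the trade gains 43 net, giving 1242 at 43 m².
Runner-up print gallery + portrait alcove + clockwork automata + kinetic sculpture + fossil hall tops out at 1199.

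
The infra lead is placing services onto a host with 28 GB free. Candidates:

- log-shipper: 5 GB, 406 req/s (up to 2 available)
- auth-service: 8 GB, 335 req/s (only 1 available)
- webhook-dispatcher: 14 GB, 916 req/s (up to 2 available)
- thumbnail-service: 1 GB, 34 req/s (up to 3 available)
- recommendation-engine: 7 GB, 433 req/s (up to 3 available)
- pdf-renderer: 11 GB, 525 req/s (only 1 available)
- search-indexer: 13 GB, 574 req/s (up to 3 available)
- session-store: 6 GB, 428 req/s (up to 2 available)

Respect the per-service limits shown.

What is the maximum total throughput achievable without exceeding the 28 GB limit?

1852

Filling by ratio: 2×log-shipper + 3×thumbnail-service + 2×session-store for 1770, with 3 GB left unused.
Dropping log-shipper and session-store frees 11 GB; slotting in webhook-dispatcher (14 GB) lifts the total to 1852 at 28 GB.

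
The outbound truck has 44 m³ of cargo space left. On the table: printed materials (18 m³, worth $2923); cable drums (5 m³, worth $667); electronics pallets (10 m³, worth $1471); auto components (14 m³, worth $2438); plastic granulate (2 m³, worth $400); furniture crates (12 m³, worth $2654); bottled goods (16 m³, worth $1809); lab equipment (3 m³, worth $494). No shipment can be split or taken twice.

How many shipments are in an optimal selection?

Best achievable revenue is 8015.
For example printed materials + auto components + furniture crates achieves it, using 44 m³.
Every optimal selection uses 3 shipments.

3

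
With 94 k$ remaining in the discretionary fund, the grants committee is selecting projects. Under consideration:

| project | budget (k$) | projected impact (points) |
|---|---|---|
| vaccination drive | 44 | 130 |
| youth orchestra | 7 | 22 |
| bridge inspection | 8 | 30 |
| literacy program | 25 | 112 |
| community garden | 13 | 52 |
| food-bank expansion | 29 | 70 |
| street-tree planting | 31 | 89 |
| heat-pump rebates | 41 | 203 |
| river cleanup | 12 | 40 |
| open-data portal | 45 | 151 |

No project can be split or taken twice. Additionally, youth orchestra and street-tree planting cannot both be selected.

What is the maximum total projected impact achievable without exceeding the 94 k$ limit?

419

Youth orchestra + bridge inspection + literacy program + community garden + heat-pump rebates uses 94 of the 94 k$ and totals 419.
That's the maximum — no feasible swap from here does better than 419.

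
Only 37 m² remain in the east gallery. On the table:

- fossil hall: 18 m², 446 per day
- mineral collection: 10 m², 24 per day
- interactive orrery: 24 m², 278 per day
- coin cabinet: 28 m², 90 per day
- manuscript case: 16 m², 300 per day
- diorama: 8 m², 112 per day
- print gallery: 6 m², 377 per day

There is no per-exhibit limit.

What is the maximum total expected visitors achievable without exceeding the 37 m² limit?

2262

Ranking by ratio (expected visitors/m²): print gallery 62.83, fossil hall 24.78, manuscript case 18.75, diorama 14.00.
Best packing: 6×print gallery — 36 m², 2262 total.
No other feasible combination exceeds 2262.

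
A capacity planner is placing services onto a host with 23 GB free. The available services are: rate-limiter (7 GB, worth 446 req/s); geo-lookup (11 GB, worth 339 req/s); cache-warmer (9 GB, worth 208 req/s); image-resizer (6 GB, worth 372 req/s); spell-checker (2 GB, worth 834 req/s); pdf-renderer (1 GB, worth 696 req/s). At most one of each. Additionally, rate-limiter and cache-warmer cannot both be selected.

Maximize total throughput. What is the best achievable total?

2348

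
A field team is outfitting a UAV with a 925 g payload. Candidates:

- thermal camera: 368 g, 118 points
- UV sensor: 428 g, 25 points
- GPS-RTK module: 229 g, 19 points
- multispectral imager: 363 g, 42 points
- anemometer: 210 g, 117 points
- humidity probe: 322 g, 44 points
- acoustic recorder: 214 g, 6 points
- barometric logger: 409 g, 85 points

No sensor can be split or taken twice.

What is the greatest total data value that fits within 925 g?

279

The ratio ordering already packs tightly: thermal camera + anemometer + humidity probe, 900 g, 279.
No other feasible combination exceeds 279.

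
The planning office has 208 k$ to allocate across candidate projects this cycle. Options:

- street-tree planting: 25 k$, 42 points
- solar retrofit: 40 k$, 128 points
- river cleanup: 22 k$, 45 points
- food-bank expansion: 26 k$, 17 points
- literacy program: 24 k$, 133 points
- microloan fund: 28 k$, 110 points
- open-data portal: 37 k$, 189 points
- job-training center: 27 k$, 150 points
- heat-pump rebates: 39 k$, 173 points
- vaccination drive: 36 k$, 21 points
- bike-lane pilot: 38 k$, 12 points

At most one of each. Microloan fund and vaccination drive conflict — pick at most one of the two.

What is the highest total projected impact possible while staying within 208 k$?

Ranking by ratio (projected impact/k$): job-training center 5.56, literacy program 5.54, open-data portal 5.11, heat-pump rebates 4.44.
Taking solar retrofit + literacy program + microloan fund + open-data portal + job-training center + heat-pump rebates: 195 k$ used, 883 in projected impact.
Nothing else feasible within 208 k$ beats 883.

883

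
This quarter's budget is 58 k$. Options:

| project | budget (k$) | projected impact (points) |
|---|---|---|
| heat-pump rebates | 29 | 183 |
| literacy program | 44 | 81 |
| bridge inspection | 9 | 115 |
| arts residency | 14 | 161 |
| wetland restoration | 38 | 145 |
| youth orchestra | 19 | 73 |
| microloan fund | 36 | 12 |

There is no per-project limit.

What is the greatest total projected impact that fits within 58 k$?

690

Density check — bridge inspection 12.78, arts residency 11.50, heat-pump rebates 6.31, youth orchestra 3.84 are the best per k$.
Best packing: 6×bridge inspection — 54 k$, 690 total.
The spare 4 k$ is too small for any remaining project, and no exchange beats 690.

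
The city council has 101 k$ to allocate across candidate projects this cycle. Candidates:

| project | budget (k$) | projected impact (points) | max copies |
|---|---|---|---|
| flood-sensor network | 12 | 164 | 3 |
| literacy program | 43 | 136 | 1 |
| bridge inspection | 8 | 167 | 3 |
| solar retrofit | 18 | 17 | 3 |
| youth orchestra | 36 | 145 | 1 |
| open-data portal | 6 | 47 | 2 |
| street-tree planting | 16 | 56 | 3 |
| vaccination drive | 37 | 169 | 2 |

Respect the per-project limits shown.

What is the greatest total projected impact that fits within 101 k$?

1162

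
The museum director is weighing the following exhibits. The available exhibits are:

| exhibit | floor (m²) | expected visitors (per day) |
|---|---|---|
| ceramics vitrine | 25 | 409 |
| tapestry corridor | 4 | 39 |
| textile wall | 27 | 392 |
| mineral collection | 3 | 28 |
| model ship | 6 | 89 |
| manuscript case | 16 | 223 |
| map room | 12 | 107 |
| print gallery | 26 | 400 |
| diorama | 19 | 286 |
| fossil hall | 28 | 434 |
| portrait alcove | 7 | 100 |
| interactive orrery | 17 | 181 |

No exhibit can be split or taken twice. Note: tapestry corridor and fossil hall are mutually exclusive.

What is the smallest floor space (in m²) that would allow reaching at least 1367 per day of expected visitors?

89

Need the lightest bundle worth ≥ 1367.
ceramics vitrine + mineral collection + print gallery + fossil hall + portrait alcove: 1371 expected visitors at 89 m².
Any bundle with less than 89 m² falls short of 1367.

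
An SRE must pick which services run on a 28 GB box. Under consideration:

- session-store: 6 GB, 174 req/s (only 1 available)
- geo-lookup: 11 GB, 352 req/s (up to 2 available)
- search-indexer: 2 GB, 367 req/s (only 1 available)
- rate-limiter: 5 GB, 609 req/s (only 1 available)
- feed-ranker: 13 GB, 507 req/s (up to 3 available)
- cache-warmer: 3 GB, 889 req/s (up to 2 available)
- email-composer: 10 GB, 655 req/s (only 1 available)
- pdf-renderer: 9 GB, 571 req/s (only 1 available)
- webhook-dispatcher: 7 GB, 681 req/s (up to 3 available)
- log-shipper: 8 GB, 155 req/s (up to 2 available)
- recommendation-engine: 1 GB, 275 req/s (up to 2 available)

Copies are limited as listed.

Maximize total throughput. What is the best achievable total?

Taking the top-ratio services first gives session-store + search-indexer + rate-limiter + 2×cache-warmer + webhook-dispatcher + 2×recommendation-engine for 4159 (28 GB).
The 7 GB tied up in session-store and recommendation-engine is better spent on webhook-dispatcher — total rises to 4391 (28 GB).

4391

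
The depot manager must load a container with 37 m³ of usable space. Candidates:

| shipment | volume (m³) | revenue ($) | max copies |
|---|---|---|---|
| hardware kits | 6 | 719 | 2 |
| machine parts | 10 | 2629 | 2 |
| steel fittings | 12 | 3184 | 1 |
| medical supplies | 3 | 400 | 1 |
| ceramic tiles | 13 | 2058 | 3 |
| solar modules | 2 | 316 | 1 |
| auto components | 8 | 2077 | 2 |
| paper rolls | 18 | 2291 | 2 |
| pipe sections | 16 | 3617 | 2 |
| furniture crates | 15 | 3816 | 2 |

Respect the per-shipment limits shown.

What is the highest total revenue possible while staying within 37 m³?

9629

Greedy by ratio would take 2×machine parts + steel fittings + medical supplies + solar modules: 37 m³ used, total 9158.
Replace machine parts and medical supplies and solar modules with furniture crates: the trade gains 471 net, giving 9629 at 37 m³.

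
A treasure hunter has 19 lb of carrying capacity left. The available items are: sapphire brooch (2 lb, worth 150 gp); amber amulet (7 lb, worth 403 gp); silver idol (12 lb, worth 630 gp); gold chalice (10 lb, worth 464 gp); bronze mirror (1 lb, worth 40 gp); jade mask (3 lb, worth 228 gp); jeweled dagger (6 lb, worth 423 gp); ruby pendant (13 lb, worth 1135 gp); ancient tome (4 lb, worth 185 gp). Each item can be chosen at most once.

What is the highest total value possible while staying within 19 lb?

1558

Taking the top-ratio items first gives sapphire brooch + bronze mirror + jade mask + ruby pendant for 1553 (19 lb).
Replace sapphire brooch and bronze mirror and jade mask with jeweled dagger: the trade gains 5 net, giving 1558 at 19 lb.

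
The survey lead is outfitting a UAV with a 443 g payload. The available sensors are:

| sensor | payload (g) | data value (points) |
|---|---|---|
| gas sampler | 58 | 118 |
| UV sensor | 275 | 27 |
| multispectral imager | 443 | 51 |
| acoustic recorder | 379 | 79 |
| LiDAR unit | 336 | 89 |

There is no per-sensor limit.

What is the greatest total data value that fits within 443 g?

Best packing: 7×gas sampler — 406 g, 826 total.
The spare 37 g is too small for any remaining sensor, and no exchange beats 826.

826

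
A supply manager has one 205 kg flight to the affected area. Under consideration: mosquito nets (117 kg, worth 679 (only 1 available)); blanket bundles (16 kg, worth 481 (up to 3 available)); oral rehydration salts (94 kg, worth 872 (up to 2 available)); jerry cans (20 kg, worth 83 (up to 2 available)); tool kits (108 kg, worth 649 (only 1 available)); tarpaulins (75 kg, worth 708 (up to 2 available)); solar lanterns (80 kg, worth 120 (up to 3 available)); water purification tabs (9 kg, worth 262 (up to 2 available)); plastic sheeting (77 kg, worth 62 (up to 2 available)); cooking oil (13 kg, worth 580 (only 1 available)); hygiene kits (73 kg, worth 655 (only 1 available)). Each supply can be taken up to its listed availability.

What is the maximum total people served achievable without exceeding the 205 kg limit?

By people served per kg: cooking oil 44.62, blanket bundles 30.06, water purification tabs 29.11 lead.
A density-first pass picks 3×blanket bundles + 2×jerry cans + tarpaulins + 2×water purification tabs + cooking oil — 3421 at 194 kg.
Replace jerry cans and tarpaulins with oral rehydration salts: the trade gains 81 net, giving 3502 at 193 kg.

3502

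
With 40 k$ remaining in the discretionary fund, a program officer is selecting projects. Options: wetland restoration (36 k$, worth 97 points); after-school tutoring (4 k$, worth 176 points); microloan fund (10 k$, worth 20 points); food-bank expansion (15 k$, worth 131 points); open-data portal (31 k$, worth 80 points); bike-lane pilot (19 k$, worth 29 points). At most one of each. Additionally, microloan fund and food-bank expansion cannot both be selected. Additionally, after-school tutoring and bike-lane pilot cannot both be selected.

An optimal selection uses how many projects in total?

Optimal total is 307.
after-school tutoring + food-bank expansion hits 307 at 19 k$.
All optima have 2 projects.

2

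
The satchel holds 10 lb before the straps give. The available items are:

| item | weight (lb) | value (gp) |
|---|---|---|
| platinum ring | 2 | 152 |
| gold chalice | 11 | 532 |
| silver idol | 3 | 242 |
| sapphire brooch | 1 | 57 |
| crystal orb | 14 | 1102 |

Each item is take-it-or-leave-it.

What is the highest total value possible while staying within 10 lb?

451

Platinum ring + silver idol + sapphire brooch uses 6 of the 10 lb and totals 451.
Runner-up platinum ring + silver idol tops out at 394.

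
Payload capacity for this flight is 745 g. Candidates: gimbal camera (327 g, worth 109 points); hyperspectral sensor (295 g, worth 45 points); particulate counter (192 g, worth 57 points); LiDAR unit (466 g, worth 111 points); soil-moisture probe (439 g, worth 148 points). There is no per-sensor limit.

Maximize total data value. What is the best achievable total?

Ranking by ratio (data value/g): soil-moisture probe 0.34, gimbal camera 0.33, particulate counter 0.30, LiDAR unit 0.24.
The ratio heuristic lands on particulate counter + soil-moisture probe (205) but leaves 114 g idle.
Dropping soil-moisture probe frees 439 g; slotting in gimbal camera + particulate counter (519 g) lifts the total to 223 at 711 g.
Nothing else within 745 g beats 223.

223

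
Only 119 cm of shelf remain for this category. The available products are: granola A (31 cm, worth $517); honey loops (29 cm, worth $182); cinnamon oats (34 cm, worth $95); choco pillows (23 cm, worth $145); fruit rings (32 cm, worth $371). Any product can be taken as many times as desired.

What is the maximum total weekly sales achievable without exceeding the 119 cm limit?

1696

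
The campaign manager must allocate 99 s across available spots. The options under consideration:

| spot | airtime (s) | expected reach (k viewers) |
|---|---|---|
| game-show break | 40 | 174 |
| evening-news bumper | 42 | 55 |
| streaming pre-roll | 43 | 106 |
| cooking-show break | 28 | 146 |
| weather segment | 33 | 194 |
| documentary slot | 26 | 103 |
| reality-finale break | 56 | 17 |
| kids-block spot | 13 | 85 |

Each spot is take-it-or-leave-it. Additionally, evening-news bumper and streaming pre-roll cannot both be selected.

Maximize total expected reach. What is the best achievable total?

Taking the top-ratio spots first gives cooking-show break + weather segment + kids-block spot for 425 (74 s).
Replace cooking-show break and kids-block spot with game-show break + documentary slot: the trade gains 46 net, giving 471 at 99 s.

471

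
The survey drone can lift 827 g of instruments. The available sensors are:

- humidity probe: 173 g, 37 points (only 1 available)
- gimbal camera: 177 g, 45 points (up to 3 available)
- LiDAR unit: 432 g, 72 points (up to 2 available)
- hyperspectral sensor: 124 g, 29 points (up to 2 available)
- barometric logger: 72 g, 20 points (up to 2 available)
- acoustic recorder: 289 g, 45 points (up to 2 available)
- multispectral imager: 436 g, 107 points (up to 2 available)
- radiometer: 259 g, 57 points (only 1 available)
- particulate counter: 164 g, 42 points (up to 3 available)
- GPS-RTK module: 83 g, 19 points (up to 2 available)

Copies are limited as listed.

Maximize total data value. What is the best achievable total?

214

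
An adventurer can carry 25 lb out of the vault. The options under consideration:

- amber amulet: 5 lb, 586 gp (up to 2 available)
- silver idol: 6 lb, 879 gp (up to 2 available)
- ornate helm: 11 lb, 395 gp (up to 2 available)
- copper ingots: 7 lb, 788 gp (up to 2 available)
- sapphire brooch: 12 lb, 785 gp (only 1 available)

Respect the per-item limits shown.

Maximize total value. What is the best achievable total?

By value per lb: silver idol 146.50, amber amulet 117.20, copper ingots 112.57, sapphire brooch 65.42 lead.
Greedy by ratio would take 2×amber amulet + 2×silver idol: 22 lb used, total 2930.
Dropping amber amulet frees 5 lb; slotting in copper ingots (7 lb) lifts the total to 3132 at 24 lb.

3132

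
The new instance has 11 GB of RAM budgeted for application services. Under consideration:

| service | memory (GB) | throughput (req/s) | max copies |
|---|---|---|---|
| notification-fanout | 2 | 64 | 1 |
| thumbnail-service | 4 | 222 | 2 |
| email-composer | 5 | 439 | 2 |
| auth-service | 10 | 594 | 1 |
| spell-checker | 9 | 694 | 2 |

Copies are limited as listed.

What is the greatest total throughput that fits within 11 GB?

878

Density check — email-composer 87.80, spell-checker 77.11, auth-service 59.40 are the best per GB.
2×email-composer uses 10 of the 11 GB and totals 878.
Every other selection either busts 11 GB or exceeds an availability limit or fails to beat 878.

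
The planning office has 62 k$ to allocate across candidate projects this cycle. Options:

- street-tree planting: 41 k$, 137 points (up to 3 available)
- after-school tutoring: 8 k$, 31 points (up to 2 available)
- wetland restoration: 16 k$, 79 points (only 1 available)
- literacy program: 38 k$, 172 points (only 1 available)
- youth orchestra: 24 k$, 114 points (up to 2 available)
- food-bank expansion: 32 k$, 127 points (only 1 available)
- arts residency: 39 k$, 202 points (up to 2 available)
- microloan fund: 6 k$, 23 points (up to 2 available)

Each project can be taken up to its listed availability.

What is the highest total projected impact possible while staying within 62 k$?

304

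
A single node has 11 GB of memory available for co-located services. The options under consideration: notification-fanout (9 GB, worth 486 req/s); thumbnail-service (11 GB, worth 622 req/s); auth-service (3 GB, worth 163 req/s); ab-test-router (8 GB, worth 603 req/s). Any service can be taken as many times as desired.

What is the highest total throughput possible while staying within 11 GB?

Best packing: auth-service + ab-test-router — 11 GB, 766 total.
Nothing else within 11 GB beats 766.

766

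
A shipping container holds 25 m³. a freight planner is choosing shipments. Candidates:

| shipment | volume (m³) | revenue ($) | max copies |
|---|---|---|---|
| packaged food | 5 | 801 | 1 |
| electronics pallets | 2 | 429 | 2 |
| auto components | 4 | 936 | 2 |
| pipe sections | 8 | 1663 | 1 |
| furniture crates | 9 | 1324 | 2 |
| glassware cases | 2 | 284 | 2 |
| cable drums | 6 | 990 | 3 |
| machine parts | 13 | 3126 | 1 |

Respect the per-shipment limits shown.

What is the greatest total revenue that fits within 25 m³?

5856

By revenue per m³: machine parts 240.46, auto components 234.00, electronics pallets 214.50, pipe sections 207.88 lead.
The ratio ordering already packs tightly: 2×electronics pallets + 2×auto components + machine parts, 25 m³, 5856.
Every other selection either busts 25 m³ or exceeds an availability limit or fails to beat 5856.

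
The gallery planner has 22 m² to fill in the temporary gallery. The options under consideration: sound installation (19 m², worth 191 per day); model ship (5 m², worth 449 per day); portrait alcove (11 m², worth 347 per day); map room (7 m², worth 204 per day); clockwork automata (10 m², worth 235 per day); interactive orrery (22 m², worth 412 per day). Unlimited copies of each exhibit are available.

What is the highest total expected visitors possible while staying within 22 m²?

1796

Taking 4×model ship: 20 m² used, 1796 in expected visitors.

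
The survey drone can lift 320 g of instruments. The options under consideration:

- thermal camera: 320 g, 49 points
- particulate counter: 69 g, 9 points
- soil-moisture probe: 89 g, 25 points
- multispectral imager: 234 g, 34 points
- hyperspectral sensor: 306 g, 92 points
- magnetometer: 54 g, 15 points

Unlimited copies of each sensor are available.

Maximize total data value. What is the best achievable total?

92

Hyperspectral sensor uses 306 of the 320 g and totals 92.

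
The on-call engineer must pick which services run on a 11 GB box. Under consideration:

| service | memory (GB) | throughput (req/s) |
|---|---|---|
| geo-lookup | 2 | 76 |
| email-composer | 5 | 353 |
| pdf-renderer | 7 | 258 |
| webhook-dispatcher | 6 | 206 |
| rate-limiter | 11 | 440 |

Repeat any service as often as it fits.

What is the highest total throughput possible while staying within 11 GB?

706

Density check — email-composer 70.60, rate-limiter 40.00, geo-lookup 38.00, pdf-renderer 36.86 are the best per GB.
Best packing: 2×email-composer — 10 GB, 706 total.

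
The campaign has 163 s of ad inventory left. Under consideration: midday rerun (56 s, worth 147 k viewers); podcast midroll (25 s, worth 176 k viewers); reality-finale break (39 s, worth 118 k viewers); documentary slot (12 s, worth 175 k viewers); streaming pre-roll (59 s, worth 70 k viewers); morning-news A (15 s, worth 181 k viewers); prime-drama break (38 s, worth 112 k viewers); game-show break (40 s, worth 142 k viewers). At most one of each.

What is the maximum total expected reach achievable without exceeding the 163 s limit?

821

Taking the top-ratio spots first gives podcast midroll + reality-finale break + documentary slot + morning-news A + game-show break for 792 (131 s).
Dropping reality-finale break frees 39 s; slotting in midday rerun (56 s) lifts the total to 821 at 148 s.
Nothing else within 163 s beats 821.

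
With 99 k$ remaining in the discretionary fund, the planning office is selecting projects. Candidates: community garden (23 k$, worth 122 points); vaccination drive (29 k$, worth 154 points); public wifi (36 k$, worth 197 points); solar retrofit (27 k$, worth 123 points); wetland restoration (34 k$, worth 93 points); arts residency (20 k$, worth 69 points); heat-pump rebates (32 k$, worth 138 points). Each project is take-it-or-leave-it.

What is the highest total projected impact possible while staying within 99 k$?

Filling by ratio: community garden + vaccination drive + public wifi for 473, with 11 k$ left unused.
Dropping community garden frees 23 k$; slotting in heat-pump rebates (32 k$) lifts the total to 489 at 97 k$.
No other feasible combination exceeds 489.

489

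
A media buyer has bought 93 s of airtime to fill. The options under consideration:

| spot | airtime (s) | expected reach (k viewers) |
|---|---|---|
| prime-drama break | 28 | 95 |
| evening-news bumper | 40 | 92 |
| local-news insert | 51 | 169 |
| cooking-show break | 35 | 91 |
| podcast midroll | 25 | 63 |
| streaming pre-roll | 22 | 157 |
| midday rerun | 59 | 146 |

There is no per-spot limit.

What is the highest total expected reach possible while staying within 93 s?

628

Taking 4×streaming pre-roll: 88 s used, 628 in expected reach.
The spare 5 s is too small for any remaining spot, and no exchange beats 628.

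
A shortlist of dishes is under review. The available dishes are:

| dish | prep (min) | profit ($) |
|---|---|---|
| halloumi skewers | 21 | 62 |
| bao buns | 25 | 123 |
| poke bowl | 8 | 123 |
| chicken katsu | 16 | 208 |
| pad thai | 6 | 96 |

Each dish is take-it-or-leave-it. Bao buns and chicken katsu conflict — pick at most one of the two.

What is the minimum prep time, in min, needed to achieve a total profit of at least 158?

Need the lightest bundle worth ≥ 158.
poke bowl + pad thai reaches 219 using 14 min.
No combination under 14 min hits 158.

14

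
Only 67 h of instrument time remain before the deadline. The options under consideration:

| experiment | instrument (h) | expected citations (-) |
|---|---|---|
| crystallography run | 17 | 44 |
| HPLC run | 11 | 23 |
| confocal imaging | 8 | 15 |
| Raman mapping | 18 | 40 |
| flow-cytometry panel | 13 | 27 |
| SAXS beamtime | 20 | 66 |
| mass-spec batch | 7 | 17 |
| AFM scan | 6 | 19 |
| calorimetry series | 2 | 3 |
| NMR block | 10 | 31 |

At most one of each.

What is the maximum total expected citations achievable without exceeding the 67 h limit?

A density-first pass picks crystallography run + SAXS beamtime + mass-spec batch + AFM scan + calorimetry series + NMR block — 180 at 62 h.
The 9 h tied up in mass-spec batch and calorimetry series is better spent on flow-cytometry panel — total rises to 187 (66 h).
The spare 1 h is too small for any remaining experiment, and no exchange beats 187.

187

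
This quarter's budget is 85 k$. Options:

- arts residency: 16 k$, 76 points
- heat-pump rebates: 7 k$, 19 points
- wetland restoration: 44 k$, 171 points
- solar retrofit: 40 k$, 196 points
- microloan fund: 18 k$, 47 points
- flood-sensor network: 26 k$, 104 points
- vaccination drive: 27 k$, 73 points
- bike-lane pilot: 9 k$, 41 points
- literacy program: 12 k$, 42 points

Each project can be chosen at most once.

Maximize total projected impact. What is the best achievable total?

376

Taking the top-ratio projects first gives arts residency + heat-pump rebates + solar retrofit + bike-lane pilot + literacy program for 374 (84 k$).
Dropping heat-pump rebates and bike-lane pilot and literacy program frees 28 k$; slotting in flood-sensor network (26 k$) lifts the total to 376 at 82 k$.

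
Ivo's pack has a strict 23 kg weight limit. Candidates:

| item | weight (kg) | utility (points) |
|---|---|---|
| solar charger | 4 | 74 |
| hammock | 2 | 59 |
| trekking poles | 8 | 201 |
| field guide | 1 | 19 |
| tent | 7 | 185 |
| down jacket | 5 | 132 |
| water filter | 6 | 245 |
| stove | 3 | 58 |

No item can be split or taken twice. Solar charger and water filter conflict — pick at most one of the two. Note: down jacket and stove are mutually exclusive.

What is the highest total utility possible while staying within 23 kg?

690

Taking hammock + trekking poles + tent + water filter: 23 kg used, 690 in utility.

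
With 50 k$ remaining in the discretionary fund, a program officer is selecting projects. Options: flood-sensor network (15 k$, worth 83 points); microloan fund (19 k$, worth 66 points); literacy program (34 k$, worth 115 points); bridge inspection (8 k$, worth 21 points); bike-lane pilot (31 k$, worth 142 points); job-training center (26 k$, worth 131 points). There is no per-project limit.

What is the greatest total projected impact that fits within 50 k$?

The ratio ordering already packs tightly: 3×flood-sensor network, 45 k$, 249.
Every other selection either busts 50 k$ or fails to beat 249.

249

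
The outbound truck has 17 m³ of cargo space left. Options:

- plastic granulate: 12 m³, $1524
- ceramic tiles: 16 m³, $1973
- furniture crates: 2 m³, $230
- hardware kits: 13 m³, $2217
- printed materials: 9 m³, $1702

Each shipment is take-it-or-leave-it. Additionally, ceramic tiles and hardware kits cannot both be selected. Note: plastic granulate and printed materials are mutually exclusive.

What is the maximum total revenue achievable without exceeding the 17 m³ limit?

By revenue per m³: printed materials 189.11, hardware kits 170.54, plastic granulate 127.00, ceramic tiles 123.31 lead.
The ratio heuristic lands on furniture crates + printed materials (1932) but leaves 6 m³ idle.
The 9 m³ tied up in printed materials is better spent on hardware kits — total rises to 2447 (15 m³).
Next best is hardware kits at 2217 (13 m³) — short by 230.

2447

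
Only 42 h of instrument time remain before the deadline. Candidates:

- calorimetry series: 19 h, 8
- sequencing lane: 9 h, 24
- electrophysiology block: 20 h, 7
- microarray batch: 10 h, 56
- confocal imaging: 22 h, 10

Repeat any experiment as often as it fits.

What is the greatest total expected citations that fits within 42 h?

224

The ratio ordering already packs tightly: 4×microarray batch, 40 h, 224.
Every other selection either busts 42 h or fails to beat 224.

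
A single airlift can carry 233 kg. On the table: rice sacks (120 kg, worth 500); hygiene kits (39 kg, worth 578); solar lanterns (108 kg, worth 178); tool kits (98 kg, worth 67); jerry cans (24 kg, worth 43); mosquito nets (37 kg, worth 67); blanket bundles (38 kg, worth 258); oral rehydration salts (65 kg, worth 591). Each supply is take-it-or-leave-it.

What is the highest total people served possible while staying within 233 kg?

1669

Density check — hygiene kits 14.82, oral rehydration salts 9.09, blanket bundles 6.79, rice sacks 4.17 are the best per kg.
The ratio heuristic lands on hygiene kits + jerry cans + mosquito nets + blanket bundles + oral rehydration salts (1537) but leaves 30 kg idle.
Dropping jerry cans and mosquito nets and blanket bundles frees 99 kg; slotting in rice sacks (120 kg) lifts the total to 1669 at 224 kg.
Runner-up hygiene kits + jerry cans + mosquito nets + blanket bundles + oral rehydration salts tops out at 1537.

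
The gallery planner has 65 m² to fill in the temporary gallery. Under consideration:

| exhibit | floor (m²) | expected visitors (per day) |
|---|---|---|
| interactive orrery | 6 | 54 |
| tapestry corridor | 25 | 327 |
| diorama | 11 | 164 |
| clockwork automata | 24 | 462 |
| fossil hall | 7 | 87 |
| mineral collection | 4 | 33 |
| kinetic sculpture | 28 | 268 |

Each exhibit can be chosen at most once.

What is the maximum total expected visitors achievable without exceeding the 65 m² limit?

Taking tapestry corridor + diorama + clockwork automata + mineral collection: 64 m² used, 986 in expected visitors.

986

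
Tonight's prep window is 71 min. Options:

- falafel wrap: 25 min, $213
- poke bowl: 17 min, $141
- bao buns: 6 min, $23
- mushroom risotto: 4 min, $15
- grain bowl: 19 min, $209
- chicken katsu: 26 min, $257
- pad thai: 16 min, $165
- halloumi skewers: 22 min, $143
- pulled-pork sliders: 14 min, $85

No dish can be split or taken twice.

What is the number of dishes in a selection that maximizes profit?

Best achievable profit is 679.
For example falafel wrap + grain bowl + chicken katsu achieves it, using 70 min.
All optima have 3 dishes.

3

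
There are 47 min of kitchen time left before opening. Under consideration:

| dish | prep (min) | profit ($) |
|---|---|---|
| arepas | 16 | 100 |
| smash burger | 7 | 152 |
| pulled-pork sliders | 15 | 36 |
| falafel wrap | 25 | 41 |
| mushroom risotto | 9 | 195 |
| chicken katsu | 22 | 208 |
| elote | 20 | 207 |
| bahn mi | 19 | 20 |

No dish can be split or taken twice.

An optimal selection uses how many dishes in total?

Optimal total is 555.
One optimal bundle: smash burger + mushroom risotto + chicken katsu (38 min).
All optima have 3 dishes.

3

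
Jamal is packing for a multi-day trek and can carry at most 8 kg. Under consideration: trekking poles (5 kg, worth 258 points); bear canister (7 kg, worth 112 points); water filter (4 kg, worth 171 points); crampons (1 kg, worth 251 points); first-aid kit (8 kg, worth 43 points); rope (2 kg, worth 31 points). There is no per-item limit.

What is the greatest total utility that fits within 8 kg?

Best packing: 8×crampons — 8 kg, 2008 total.
That's the maximum — no swap from here does better than 2008.

2008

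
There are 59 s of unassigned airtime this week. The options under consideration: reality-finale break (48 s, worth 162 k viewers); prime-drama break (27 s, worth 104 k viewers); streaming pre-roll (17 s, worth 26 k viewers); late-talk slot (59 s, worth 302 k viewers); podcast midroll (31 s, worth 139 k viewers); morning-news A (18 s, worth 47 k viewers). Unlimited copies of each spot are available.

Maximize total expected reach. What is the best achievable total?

Best packing: late-talk slot — 59 s, 302 total.
Nothing else within 59 s beats 302.

302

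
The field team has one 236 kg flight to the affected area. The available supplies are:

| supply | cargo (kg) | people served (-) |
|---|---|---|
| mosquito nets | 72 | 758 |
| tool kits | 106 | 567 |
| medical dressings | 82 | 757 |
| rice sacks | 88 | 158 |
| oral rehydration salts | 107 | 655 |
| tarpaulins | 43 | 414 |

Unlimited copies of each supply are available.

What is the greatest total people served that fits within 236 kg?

2344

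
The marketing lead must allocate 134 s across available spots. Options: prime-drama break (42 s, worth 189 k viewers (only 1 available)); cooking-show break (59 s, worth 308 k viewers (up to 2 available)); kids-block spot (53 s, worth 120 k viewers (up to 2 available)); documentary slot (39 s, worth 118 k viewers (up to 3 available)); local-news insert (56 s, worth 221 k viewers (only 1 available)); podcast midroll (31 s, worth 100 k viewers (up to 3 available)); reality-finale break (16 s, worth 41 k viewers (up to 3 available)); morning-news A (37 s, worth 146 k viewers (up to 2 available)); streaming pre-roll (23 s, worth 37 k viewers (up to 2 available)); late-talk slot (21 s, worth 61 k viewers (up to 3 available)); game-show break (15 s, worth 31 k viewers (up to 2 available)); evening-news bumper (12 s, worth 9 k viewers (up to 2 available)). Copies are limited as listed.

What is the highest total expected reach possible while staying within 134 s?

657

Best packing: 2×cooking-show break + reality-finale break — 134 s, 657 total.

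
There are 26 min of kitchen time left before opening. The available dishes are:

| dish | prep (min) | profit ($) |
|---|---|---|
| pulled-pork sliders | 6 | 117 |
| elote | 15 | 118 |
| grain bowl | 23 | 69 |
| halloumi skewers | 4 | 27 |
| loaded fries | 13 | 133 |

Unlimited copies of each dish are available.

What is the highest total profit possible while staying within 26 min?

The ratio ordering already packs tightly: 4×pulled-pork sliders, 24 min, 468.
Nothing else within 26 min beats 468.

468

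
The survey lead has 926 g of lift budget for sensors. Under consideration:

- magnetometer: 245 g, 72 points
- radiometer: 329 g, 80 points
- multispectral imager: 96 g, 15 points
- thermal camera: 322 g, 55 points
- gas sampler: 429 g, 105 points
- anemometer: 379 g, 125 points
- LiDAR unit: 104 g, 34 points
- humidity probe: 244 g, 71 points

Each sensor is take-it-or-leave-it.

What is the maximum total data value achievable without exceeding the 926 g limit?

268

A density-first pass picks magnetometer + multispectral imager + anemometer + LiDAR unit — 246 at 824 g.
The 200 g tied up in multispectral imager and LiDAR unit is better spent on humidity probe — total rises to 268 (868 g).
An exhaustive check of the 256 subsets confirms 268.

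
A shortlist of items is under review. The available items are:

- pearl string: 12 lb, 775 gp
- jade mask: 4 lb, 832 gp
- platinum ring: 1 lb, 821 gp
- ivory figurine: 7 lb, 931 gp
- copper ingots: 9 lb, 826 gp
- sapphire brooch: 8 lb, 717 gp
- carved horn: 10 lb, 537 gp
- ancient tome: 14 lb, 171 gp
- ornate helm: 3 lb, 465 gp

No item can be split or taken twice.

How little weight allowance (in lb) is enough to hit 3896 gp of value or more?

Look for the lowest-weight combination reaching 3896.
Taking jade mask + platinum ring + ivory figurine + copper ingots + sapphire brooch gives 4127 (≥ 3896) for 29 lb.
Below 29 lb the best achievable stays under 3896.

29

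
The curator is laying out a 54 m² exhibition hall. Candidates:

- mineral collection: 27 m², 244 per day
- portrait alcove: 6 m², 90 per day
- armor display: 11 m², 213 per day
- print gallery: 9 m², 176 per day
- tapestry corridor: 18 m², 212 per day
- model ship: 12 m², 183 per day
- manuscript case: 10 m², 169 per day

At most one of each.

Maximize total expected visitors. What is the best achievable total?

860

Filling by ratio: portrait alcove + armor display + print gallery + model ship + manuscript case for 831, with 6 m² left unused.
Replace model ship with tapestry corridor: the trade gains 29 net, giving 860 at 54 m².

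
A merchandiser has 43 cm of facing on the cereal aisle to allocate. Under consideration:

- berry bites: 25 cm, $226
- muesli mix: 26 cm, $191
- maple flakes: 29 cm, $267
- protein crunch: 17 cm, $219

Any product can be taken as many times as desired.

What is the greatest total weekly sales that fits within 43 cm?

445

Taking the top-ratio products first gives 2×protein crunch for 438 (34 cm).
Dropping protein crunch frees 17 cm; slotting in berry bites (25 cm) lifts the total to 445 at 42 cm.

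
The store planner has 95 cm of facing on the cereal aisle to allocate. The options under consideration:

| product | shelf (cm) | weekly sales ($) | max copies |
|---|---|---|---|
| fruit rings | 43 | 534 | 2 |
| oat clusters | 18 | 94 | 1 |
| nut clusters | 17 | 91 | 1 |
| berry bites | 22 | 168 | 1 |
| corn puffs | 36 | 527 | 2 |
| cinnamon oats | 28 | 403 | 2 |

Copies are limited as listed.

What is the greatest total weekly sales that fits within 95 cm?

1333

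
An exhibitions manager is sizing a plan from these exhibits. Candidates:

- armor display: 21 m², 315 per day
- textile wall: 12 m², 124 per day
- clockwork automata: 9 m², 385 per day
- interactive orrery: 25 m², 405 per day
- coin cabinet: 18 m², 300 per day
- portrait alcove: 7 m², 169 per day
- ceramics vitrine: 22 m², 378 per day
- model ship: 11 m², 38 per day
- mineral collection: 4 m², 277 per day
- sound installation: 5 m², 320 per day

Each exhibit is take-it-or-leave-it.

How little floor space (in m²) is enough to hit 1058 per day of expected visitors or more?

25

Minimise m² subject to total expected visitors ≥ 1058.
clockwork automata + portrait alcove + mineral collection + sound installation reaches 1151 using 25 m².
Any bundle with less than 25 m² falls short of 1058.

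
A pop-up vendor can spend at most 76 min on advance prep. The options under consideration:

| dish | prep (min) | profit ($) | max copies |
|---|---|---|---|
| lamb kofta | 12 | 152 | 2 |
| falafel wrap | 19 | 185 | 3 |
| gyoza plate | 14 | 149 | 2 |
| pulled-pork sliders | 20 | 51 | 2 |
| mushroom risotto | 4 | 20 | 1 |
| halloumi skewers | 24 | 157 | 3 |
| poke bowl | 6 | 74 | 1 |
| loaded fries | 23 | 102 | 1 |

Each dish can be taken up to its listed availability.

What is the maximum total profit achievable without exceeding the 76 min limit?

Greedy by ratio would take 2×lamb kofta + 2×gyoza plate + mushroom risotto + poke bowl: 62 min used, total 696.
The 24 min tied up in gyoza plate and mushroom risotto and poke bowl is better spent on 2×falafel wrap — total rises to 823 (76 min).

823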